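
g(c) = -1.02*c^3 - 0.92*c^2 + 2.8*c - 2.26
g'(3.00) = -30.26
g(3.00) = -29.68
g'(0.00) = 2.80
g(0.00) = -2.26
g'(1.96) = -12.56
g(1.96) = -7.99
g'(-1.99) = -5.66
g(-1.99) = -3.44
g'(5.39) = -96.02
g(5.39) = -173.62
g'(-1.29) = 0.08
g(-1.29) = -5.21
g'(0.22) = 2.25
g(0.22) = -1.70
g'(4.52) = -68.03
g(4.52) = -102.59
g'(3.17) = -33.78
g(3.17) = -35.12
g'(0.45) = 1.35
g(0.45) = -1.28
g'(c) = -3.06*c^2 - 1.84*c + 2.8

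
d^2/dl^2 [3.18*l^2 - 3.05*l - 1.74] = 6.36000000000000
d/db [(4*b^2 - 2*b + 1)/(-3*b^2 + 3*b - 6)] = (2*b^2 - 14*b + 3)/(3*(b^4 - 2*b^3 + 5*b^2 - 4*b + 4))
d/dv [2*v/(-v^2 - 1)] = 2*(v^2 - 1)/(v^2 + 1)^2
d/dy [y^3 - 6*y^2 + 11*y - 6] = 3*y^2 - 12*y + 11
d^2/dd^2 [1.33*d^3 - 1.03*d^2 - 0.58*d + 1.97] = 7.98*d - 2.06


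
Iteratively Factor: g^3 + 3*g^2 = (g)*(g^2 + 3*g) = g*(g + 3)*(g)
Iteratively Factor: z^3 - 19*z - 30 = (z + 2)*(z^2 - 2*z - 15) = (z - 5)*(z + 2)*(z + 3)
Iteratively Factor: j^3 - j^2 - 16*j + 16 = (j + 4)*(j^2 - 5*j + 4) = (j - 4)*(j + 4)*(j - 1)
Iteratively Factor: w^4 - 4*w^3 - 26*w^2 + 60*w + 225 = (w + 3)*(w^3 - 7*w^2 - 5*w + 75) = (w + 3)^2*(w^2 - 10*w + 25) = (w - 5)*(w + 3)^2*(w - 5)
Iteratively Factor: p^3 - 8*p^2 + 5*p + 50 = (p - 5)*(p^2 - 3*p - 10) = (p - 5)*(p + 2)*(p - 5)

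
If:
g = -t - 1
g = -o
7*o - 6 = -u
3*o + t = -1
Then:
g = 0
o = 0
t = -1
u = 6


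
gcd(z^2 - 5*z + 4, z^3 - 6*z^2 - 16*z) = 1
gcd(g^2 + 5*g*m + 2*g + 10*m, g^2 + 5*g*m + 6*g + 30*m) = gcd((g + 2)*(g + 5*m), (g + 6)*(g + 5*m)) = g + 5*m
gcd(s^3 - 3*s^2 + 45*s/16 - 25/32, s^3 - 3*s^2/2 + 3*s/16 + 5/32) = s^2 - 7*s/4 + 5/8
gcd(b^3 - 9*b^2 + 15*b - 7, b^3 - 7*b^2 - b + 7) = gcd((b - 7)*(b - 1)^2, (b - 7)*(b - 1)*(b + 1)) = b^2 - 8*b + 7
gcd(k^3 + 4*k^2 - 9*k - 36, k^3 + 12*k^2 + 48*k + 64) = k + 4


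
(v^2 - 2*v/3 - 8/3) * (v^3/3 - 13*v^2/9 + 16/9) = v^5/3 - 5*v^4/3 + 2*v^3/27 + 152*v^2/27 - 32*v/27 - 128/27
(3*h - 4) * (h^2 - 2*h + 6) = 3*h^3 - 10*h^2 + 26*h - 24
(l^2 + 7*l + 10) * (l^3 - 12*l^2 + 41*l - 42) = l^5 - 5*l^4 - 33*l^3 + 125*l^2 + 116*l - 420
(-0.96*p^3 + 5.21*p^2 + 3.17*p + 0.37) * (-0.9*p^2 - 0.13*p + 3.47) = 0.864*p^5 - 4.5642*p^4 - 6.8615*p^3 + 17.3336*p^2 + 10.9518*p + 1.2839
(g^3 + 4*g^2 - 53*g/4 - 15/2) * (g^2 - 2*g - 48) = g^5 + 2*g^4 - 277*g^3/4 - 173*g^2 + 651*g + 360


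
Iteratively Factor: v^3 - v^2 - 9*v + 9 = (v + 3)*(v^2 - 4*v + 3) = (v - 3)*(v + 3)*(v - 1)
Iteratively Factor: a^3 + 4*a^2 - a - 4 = (a - 1)*(a^2 + 5*a + 4) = (a - 1)*(a + 4)*(a + 1)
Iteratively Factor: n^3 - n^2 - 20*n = (n)*(n^2 - n - 20) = n*(n + 4)*(n - 5)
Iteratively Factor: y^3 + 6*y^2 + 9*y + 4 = (y + 1)*(y^2 + 5*y + 4) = (y + 1)^2*(y + 4)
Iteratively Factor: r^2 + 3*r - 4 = (r + 4)*(r - 1)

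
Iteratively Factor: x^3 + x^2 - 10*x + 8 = (x - 2)*(x^2 + 3*x - 4) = (x - 2)*(x - 1)*(x + 4)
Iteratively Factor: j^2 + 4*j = (j + 4)*(j)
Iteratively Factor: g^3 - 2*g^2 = (g - 2)*(g^2) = g*(g - 2)*(g)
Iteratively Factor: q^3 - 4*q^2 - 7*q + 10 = (q - 1)*(q^2 - 3*q - 10) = (q - 5)*(q - 1)*(q + 2)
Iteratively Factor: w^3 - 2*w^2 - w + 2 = (w - 2)*(w^2 - 1) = (w - 2)*(w + 1)*(w - 1)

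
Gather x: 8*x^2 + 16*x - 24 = 8*x^2 + 16*x - 24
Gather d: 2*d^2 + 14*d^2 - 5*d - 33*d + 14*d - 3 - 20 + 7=16*d^2 - 24*d - 16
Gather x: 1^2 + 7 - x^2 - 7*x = -x^2 - 7*x + 8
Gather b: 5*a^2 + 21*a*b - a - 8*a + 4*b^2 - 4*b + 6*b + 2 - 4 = 5*a^2 - 9*a + 4*b^2 + b*(21*a + 2) - 2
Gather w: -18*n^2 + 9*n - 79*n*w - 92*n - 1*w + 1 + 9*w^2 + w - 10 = -18*n^2 - 79*n*w - 83*n + 9*w^2 - 9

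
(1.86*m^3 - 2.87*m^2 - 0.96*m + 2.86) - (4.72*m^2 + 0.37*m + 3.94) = 1.86*m^3 - 7.59*m^2 - 1.33*m - 1.08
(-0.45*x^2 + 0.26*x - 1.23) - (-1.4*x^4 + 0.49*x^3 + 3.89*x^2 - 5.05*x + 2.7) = 1.4*x^4 - 0.49*x^3 - 4.34*x^2 + 5.31*x - 3.93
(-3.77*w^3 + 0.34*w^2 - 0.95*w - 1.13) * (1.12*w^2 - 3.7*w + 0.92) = -4.2224*w^5 + 14.3298*w^4 - 5.7904*w^3 + 2.5622*w^2 + 3.307*w - 1.0396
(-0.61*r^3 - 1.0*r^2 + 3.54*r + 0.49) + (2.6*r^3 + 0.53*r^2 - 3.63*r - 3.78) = 1.99*r^3 - 0.47*r^2 - 0.0899999999999999*r - 3.29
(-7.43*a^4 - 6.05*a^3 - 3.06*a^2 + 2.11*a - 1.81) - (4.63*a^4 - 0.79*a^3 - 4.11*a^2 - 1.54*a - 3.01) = -12.06*a^4 - 5.26*a^3 + 1.05*a^2 + 3.65*a + 1.2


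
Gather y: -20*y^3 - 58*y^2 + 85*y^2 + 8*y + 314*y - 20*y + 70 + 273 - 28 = -20*y^3 + 27*y^2 + 302*y + 315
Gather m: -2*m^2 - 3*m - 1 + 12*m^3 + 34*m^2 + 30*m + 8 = 12*m^3 + 32*m^2 + 27*m + 7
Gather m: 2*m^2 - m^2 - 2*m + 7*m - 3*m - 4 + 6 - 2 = m^2 + 2*m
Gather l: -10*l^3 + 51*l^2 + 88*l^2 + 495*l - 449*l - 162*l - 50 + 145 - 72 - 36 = -10*l^3 + 139*l^2 - 116*l - 13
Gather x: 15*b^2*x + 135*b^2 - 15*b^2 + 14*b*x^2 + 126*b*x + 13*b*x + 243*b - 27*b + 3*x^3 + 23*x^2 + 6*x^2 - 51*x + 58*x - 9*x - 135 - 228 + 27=120*b^2 + 216*b + 3*x^3 + x^2*(14*b + 29) + x*(15*b^2 + 139*b - 2) - 336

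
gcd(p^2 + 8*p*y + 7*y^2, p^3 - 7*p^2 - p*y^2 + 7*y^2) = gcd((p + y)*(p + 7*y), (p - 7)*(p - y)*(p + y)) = p + y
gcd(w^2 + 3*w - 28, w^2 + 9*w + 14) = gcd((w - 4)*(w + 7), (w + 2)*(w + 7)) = w + 7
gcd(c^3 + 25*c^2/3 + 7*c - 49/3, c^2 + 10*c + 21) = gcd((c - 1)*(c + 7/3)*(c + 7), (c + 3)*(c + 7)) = c + 7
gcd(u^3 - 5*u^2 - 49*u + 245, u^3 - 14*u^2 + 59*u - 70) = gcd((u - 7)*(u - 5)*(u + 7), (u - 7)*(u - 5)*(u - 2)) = u^2 - 12*u + 35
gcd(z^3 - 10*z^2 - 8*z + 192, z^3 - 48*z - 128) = z^2 - 4*z - 32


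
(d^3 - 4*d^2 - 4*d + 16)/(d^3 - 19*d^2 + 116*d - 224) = (d^2 - 4)/(d^2 - 15*d + 56)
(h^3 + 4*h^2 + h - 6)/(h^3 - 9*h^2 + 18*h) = (h^3 + 4*h^2 + h - 6)/(h*(h^2 - 9*h + 18))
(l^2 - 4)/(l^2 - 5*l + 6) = (l + 2)/(l - 3)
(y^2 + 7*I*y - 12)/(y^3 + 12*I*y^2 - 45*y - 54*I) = (y + 4*I)/(y^2 + 9*I*y - 18)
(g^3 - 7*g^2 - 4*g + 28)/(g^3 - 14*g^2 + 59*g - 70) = (g + 2)/(g - 5)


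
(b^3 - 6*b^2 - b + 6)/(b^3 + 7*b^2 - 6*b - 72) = (b^3 - 6*b^2 - b + 6)/(b^3 + 7*b^2 - 6*b - 72)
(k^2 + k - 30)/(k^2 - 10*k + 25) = (k + 6)/(k - 5)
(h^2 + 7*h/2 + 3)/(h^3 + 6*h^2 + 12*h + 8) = (h + 3/2)/(h^2 + 4*h + 4)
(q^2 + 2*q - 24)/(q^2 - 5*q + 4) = (q + 6)/(q - 1)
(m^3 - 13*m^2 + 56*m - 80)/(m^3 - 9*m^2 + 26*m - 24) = (m^2 - 9*m + 20)/(m^2 - 5*m + 6)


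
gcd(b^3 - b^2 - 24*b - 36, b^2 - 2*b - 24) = b - 6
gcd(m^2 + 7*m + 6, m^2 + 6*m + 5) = m + 1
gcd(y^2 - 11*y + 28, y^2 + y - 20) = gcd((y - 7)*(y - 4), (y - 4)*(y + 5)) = y - 4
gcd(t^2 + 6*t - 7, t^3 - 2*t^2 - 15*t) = 1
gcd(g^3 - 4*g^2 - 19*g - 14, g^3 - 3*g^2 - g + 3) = g + 1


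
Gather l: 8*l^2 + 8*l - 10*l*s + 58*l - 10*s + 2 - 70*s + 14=8*l^2 + l*(66 - 10*s) - 80*s + 16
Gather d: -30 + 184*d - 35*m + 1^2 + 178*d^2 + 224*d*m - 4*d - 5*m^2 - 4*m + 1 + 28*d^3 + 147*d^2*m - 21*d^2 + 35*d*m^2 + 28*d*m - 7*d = 28*d^3 + d^2*(147*m + 157) + d*(35*m^2 + 252*m + 173) - 5*m^2 - 39*m - 28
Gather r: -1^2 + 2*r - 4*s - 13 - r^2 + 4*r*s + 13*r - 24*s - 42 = -r^2 + r*(4*s + 15) - 28*s - 56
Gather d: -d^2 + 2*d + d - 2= -d^2 + 3*d - 2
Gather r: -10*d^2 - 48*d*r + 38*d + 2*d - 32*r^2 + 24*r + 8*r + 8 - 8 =-10*d^2 + 40*d - 32*r^2 + r*(32 - 48*d)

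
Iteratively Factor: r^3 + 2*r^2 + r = (r + 1)*(r^2 + r) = r*(r + 1)*(r + 1)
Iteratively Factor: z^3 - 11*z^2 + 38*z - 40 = (z - 4)*(z^2 - 7*z + 10) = (z - 5)*(z - 4)*(z - 2)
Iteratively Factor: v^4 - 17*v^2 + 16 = (v + 4)*(v^3 - 4*v^2 - v + 4) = (v - 4)*(v + 4)*(v^2 - 1) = (v - 4)*(v + 1)*(v + 4)*(v - 1)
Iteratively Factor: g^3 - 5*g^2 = (g)*(g^2 - 5*g) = g*(g - 5)*(g)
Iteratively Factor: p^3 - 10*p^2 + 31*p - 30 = (p - 5)*(p^2 - 5*p + 6) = (p - 5)*(p - 2)*(p - 3)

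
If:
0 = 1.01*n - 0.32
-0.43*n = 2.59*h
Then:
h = -0.05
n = 0.32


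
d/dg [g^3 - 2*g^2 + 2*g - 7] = 3*g^2 - 4*g + 2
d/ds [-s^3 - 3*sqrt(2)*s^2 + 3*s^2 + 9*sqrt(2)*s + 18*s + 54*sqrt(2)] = -3*s^2 - 6*sqrt(2)*s + 6*s + 9*sqrt(2) + 18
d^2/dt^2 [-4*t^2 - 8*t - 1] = -8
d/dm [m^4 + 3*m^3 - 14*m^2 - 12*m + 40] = 4*m^3 + 9*m^2 - 28*m - 12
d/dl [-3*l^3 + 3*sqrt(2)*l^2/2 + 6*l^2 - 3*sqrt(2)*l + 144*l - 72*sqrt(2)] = -9*l^2 + 3*sqrt(2)*l + 12*l - 3*sqrt(2) + 144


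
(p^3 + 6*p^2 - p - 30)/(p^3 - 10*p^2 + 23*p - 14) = (p^2 + 8*p + 15)/(p^2 - 8*p + 7)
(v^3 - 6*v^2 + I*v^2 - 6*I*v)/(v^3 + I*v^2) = (v - 6)/v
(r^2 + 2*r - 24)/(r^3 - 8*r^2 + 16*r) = (r + 6)/(r*(r - 4))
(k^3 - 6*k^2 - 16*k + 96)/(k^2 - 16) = k - 6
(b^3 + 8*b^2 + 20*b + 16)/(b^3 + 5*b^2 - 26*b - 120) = (b^2 + 4*b + 4)/(b^2 + b - 30)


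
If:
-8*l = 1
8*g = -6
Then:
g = -3/4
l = -1/8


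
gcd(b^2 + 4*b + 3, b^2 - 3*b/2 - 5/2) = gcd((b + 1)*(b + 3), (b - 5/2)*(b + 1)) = b + 1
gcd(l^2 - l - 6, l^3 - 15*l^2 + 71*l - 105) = l - 3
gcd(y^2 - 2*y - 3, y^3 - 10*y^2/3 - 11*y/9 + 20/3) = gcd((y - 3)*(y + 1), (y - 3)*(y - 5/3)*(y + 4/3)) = y - 3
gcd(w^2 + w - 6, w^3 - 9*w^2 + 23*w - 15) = 1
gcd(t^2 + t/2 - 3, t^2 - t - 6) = t + 2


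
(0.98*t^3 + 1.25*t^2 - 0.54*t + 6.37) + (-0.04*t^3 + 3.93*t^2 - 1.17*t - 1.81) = 0.94*t^3 + 5.18*t^2 - 1.71*t + 4.56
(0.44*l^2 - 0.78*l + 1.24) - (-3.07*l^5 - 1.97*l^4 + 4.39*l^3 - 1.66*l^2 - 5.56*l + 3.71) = 3.07*l^5 + 1.97*l^4 - 4.39*l^3 + 2.1*l^2 + 4.78*l - 2.47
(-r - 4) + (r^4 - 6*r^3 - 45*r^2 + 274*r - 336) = r^4 - 6*r^3 - 45*r^2 + 273*r - 340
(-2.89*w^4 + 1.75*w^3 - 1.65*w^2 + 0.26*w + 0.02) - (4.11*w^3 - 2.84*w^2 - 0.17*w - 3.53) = -2.89*w^4 - 2.36*w^3 + 1.19*w^2 + 0.43*w + 3.55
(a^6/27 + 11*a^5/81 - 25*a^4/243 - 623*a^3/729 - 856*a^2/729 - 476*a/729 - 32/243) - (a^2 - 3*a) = a^6/27 + 11*a^5/81 - 25*a^4/243 - 623*a^3/729 - 1585*a^2/729 + 1711*a/729 - 32/243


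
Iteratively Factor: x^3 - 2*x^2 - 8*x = (x)*(x^2 - 2*x - 8) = x*(x - 4)*(x + 2)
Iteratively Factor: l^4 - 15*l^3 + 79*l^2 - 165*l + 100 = (l - 1)*(l^3 - 14*l^2 + 65*l - 100) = (l - 5)*(l - 1)*(l^2 - 9*l + 20) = (l - 5)^2*(l - 1)*(l - 4)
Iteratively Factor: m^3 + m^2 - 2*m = (m + 2)*(m^2 - m) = (m - 1)*(m + 2)*(m)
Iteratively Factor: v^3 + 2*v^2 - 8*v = (v + 4)*(v^2 - 2*v) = v*(v + 4)*(v - 2)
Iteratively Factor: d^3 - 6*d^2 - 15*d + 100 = (d - 5)*(d^2 - d - 20) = (d - 5)^2*(d + 4)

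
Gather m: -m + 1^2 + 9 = 10 - m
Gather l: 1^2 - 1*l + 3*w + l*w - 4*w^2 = l*(w - 1) - 4*w^2 + 3*w + 1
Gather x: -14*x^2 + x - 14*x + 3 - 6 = -14*x^2 - 13*x - 3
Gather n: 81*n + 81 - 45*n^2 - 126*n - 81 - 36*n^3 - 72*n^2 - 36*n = -36*n^3 - 117*n^2 - 81*n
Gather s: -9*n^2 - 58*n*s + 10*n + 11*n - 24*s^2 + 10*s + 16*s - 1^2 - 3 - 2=-9*n^2 + 21*n - 24*s^2 + s*(26 - 58*n) - 6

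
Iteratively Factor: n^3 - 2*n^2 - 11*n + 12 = (n - 4)*(n^2 + 2*n - 3) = (n - 4)*(n - 1)*(n + 3)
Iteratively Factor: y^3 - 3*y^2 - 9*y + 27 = (y - 3)*(y^2 - 9) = (y - 3)^2*(y + 3)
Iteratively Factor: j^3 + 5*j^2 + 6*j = (j)*(j^2 + 5*j + 6) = j*(j + 2)*(j + 3)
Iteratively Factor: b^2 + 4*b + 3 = (b + 1)*(b + 3)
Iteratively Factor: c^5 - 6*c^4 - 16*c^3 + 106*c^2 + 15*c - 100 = (c + 4)*(c^4 - 10*c^3 + 24*c^2 + 10*c - 25) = (c - 5)*(c + 4)*(c^3 - 5*c^2 - c + 5) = (c - 5)*(c - 1)*(c + 4)*(c^2 - 4*c - 5) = (c - 5)*(c - 1)*(c + 1)*(c + 4)*(c - 5)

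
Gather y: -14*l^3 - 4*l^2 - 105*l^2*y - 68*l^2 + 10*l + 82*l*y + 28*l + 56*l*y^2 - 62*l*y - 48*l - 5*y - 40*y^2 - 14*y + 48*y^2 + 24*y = -14*l^3 - 72*l^2 - 10*l + y^2*(56*l + 8) + y*(-105*l^2 + 20*l + 5)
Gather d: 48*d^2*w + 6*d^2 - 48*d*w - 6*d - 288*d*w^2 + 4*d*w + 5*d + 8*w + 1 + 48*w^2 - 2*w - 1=d^2*(48*w + 6) + d*(-288*w^2 - 44*w - 1) + 48*w^2 + 6*w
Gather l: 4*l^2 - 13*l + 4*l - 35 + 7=4*l^2 - 9*l - 28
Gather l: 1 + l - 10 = l - 9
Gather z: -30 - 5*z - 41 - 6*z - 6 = -11*z - 77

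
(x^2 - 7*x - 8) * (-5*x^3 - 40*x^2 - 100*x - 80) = -5*x^5 - 5*x^4 + 220*x^3 + 940*x^2 + 1360*x + 640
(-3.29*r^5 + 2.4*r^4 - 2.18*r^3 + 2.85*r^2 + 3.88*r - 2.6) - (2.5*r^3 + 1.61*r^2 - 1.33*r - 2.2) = -3.29*r^5 + 2.4*r^4 - 4.68*r^3 + 1.24*r^2 + 5.21*r - 0.4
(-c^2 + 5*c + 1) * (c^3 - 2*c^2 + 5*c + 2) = -c^5 + 7*c^4 - 14*c^3 + 21*c^2 + 15*c + 2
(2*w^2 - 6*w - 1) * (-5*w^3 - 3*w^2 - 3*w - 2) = -10*w^5 + 24*w^4 + 17*w^3 + 17*w^2 + 15*w + 2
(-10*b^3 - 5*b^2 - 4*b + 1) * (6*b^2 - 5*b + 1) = -60*b^5 + 20*b^4 - 9*b^3 + 21*b^2 - 9*b + 1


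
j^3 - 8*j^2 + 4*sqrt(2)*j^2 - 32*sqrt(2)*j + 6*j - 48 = (j - 8)*(j + sqrt(2))*(j + 3*sqrt(2))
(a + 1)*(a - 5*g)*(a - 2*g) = a^3 - 7*a^2*g + a^2 + 10*a*g^2 - 7*a*g + 10*g^2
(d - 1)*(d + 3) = d^2 + 2*d - 3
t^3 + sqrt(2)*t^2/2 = t^2*(t + sqrt(2)/2)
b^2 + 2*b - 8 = (b - 2)*(b + 4)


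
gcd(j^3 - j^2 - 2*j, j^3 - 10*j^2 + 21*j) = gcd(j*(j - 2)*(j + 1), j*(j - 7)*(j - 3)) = j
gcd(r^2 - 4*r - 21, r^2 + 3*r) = r + 3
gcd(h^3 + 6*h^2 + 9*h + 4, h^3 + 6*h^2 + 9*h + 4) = h^3 + 6*h^2 + 9*h + 4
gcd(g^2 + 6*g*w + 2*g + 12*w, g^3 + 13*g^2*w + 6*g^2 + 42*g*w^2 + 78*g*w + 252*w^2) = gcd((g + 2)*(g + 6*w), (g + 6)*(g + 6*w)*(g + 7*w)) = g + 6*w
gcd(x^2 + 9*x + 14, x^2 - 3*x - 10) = x + 2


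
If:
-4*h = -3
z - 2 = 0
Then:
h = 3/4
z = 2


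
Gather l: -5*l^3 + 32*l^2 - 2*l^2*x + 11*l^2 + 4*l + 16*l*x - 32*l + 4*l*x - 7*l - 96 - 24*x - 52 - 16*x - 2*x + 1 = -5*l^3 + l^2*(43 - 2*x) + l*(20*x - 35) - 42*x - 147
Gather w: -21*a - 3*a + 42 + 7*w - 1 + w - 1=-24*a + 8*w + 40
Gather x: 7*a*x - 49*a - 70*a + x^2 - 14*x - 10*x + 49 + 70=-119*a + x^2 + x*(7*a - 24) + 119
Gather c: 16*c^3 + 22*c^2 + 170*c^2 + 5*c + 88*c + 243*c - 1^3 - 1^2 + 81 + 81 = 16*c^3 + 192*c^2 + 336*c + 160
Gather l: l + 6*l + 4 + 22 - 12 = 7*l + 14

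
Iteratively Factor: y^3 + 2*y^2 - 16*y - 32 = (y + 4)*(y^2 - 2*y - 8) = (y + 2)*(y + 4)*(y - 4)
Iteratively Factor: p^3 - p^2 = (p)*(p^2 - p) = p*(p - 1)*(p)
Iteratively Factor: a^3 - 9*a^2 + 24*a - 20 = (a - 5)*(a^2 - 4*a + 4) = (a - 5)*(a - 2)*(a - 2)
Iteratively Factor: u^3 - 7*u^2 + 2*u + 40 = (u + 2)*(u^2 - 9*u + 20) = (u - 4)*(u + 2)*(u - 5)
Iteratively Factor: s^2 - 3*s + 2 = (s - 1)*(s - 2)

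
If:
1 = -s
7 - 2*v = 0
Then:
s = -1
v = 7/2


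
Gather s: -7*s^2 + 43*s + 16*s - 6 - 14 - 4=-7*s^2 + 59*s - 24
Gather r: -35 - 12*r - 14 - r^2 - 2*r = -r^2 - 14*r - 49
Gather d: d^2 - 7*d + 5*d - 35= d^2 - 2*d - 35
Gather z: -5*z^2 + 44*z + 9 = -5*z^2 + 44*z + 9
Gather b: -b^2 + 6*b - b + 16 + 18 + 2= -b^2 + 5*b + 36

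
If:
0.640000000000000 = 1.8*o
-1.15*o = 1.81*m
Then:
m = -0.23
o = 0.36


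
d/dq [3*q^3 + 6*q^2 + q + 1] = 9*q^2 + 12*q + 1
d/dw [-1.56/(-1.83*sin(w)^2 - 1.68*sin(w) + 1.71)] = -(5.7096*sin(w) + 2.6208)*cos(w)/(1.83*sin(w)^2 + 1.68*sin(w) - 1.71)^2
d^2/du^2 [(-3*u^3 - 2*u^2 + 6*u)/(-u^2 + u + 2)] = 10*(u^3 + 6*u^2 + 4)/(u^6 - 3*u^5 - 3*u^4 + 11*u^3 + 6*u^2 - 12*u - 8)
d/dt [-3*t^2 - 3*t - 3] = -6*t - 3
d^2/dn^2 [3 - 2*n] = 0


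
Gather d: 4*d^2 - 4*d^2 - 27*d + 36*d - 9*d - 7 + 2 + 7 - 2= 0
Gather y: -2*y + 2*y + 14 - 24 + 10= 0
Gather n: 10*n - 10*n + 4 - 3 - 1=0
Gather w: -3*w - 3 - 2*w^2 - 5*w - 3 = -2*w^2 - 8*w - 6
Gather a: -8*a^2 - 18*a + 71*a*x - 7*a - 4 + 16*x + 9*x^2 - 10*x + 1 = -8*a^2 + a*(71*x - 25) + 9*x^2 + 6*x - 3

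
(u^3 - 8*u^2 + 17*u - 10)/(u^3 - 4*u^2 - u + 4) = (u^2 - 7*u + 10)/(u^2 - 3*u - 4)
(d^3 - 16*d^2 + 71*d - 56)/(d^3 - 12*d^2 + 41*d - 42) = (d^2 - 9*d + 8)/(d^2 - 5*d + 6)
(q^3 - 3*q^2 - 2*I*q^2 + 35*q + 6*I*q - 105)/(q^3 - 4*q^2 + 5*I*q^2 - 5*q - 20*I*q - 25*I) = (q^2 - q*(3 + 7*I) + 21*I)/(q^2 - 4*q - 5)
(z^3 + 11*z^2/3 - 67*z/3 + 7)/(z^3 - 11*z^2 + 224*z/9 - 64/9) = 3*(z^2 + 4*z - 21)/(3*z^2 - 32*z + 64)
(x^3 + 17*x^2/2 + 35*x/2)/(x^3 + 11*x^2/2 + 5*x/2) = (2*x + 7)/(2*x + 1)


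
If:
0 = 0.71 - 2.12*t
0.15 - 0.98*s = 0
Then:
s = 0.15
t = 0.33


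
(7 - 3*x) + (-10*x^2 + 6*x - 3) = -10*x^2 + 3*x + 4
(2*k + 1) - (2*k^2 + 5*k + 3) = -2*k^2 - 3*k - 2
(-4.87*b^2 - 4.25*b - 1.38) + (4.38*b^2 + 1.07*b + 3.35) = -0.49*b^2 - 3.18*b + 1.97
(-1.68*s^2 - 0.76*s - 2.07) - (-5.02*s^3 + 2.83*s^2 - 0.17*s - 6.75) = 5.02*s^3 - 4.51*s^2 - 0.59*s + 4.68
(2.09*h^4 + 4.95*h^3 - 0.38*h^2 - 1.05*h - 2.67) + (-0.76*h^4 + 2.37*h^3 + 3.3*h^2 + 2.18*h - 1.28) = 1.33*h^4 + 7.32*h^3 + 2.92*h^2 + 1.13*h - 3.95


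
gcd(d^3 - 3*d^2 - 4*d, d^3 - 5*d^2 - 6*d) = d^2 + d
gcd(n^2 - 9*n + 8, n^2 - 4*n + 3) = n - 1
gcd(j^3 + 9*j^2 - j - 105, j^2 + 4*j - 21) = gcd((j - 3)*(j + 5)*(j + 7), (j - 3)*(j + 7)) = j^2 + 4*j - 21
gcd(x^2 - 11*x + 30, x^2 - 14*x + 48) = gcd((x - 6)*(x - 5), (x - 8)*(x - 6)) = x - 6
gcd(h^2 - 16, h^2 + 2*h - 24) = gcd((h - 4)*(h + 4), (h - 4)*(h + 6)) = h - 4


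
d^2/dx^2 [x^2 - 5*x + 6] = 2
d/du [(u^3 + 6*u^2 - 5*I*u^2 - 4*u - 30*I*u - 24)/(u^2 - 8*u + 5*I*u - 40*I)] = (u^4 + u^3*(-16 + 10*I) + u^2*(-19 - 20*I) + u*(-352 - 480*I) - 1392 + 280*I)/(u^4 + u^3*(-16 + 10*I) + u^2*(39 - 160*I) + u*(400 + 640*I) - 1600)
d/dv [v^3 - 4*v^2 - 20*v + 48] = 3*v^2 - 8*v - 20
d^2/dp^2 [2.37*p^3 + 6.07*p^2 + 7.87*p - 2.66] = 14.22*p + 12.14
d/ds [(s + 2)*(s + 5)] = 2*s + 7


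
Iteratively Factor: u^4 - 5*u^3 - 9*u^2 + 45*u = (u)*(u^3 - 5*u^2 - 9*u + 45) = u*(u - 3)*(u^2 - 2*u - 15) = u*(u - 3)*(u + 3)*(u - 5)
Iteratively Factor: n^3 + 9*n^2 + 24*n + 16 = (n + 4)*(n^2 + 5*n + 4) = (n + 4)^2*(n + 1)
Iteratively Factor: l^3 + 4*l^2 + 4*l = (l + 2)*(l^2 + 2*l) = (l + 2)^2*(l)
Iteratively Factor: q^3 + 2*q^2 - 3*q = (q + 3)*(q^2 - q) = q*(q + 3)*(q - 1)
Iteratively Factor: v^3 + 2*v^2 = (v)*(v^2 + 2*v) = v*(v + 2)*(v)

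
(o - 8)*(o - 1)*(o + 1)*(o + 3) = o^4 - 5*o^3 - 25*o^2 + 5*o + 24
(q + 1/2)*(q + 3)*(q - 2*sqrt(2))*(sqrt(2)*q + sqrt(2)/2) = sqrt(2)*q^4 - 4*q^3 + 4*sqrt(2)*q^3 - 16*q^2 + 13*sqrt(2)*q^2/4 - 13*q + 3*sqrt(2)*q/4 - 3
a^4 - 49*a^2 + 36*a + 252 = (a - 6)*(a - 3)*(a + 2)*(a + 7)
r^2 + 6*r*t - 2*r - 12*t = (r - 2)*(r + 6*t)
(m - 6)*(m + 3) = m^2 - 3*m - 18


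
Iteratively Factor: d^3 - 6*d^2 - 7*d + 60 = (d + 3)*(d^2 - 9*d + 20) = (d - 5)*(d + 3)*(d - 4)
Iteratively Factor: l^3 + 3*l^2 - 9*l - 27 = (l - 3)*(l^2 + 6*l + 9) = (l - 3)*(l + 3)*(l + 3)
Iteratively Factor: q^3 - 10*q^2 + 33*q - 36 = (q - 4)*(q^2 - 6*q + 9) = (q - 4)*(q - 3)*(q - 3)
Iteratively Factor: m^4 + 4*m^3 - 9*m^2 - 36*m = (m - 3)*(m^3 + 7*m^2 + 12*m) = m*(m - 3)*(m^2 + 7*m + 12) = m*(m - 3)*(m + 4)*(m + 3)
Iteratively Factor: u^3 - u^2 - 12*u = (u)*(u^2 - u - 12) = u*(u - 4)*(u + 3)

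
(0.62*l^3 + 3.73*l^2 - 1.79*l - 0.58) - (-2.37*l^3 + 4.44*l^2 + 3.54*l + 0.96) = 2.99*l^3 - 0.71*l^2 - 5.33*l - 1.54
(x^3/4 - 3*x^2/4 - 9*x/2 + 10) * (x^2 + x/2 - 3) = x^5/4 - 5*x^4/8 - 45*x^3/8 + 10*x^2 + 37*x/2 - 30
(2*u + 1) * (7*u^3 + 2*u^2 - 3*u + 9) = 14*u^4 + 11*u^3 - 4*u^2 + 15*u + 9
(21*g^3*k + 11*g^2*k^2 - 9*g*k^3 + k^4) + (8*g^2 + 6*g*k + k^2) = 21*g^3*k + 11*g^2*k^2 + 8*g^2 - 9*g*k^3 + 6*g*k + k^4 + k^2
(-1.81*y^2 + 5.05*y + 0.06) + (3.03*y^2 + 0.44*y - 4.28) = 1.22*y^2 + 5.49*y - 4.22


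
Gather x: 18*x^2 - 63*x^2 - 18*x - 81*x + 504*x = -45*x^2 + 405*x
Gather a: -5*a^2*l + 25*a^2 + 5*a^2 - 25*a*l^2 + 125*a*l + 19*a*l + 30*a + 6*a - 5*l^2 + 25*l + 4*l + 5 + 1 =a^2*(30 - 5*l) + a*(-25*l^2 + 144*l + 36) - 5*l^2 + 29*l + 6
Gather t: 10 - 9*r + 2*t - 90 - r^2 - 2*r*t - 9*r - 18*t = -r^2 - 18*r + t*(-2*r - 16) - 80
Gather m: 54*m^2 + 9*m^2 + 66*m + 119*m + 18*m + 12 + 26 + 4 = 63*m^2 + 203*m + 42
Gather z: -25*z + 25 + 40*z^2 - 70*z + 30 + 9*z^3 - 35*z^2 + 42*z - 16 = 9*z^3 + 5*z^2 - 53*z + 39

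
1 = 1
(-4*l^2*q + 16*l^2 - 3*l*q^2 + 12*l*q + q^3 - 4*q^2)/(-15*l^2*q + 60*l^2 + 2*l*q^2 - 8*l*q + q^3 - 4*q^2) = (-4*l^2 - 3*l*q + q^2)/(-15*l^2 + 2*l*q + q^2)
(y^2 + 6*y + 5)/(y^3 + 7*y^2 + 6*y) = (y + 5)/(y*(y + 6))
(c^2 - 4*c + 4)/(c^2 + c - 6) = (c - 2)/(c + 3)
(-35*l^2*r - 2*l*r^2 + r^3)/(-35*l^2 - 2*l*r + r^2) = r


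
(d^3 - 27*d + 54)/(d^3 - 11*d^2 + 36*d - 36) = (d^2 + 3*d - 18)/(d^2 - 8*d + 12)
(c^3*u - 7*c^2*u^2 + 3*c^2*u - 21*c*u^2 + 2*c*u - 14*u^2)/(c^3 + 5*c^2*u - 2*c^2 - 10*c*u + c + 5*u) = u*(c^3 - 7*c^2*u + 3*c^2 - 21*c*u + 2*c - 14*u)/(c^3 + 5*c^2*u - 2*c^2 - 10*c*u + c + 5*u)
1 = 1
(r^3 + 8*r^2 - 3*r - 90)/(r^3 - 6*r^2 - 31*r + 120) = (r + 6)/(r - 8)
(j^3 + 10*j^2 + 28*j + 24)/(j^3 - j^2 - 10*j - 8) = (j^2 + 8*j + 12)/(j^2 - 3*j - 4)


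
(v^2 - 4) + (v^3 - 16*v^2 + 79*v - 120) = v^3 - 15*v^2 + 79*v - 124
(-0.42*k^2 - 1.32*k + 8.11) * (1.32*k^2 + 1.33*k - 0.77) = -0.5544*k^4 - 2.301*k^3 + 9.273*k^2 + 11.8027*k - 6.2447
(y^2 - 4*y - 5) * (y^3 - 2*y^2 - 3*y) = y^5 - 6*y^4 + 22*y^2 + 15*y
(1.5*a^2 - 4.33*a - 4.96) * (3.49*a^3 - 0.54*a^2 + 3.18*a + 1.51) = 5.235*a^5 - 15.9217*a^4 - 10.2022*a^3 - 8.826*a^2 - 22.3111*a - 7.4896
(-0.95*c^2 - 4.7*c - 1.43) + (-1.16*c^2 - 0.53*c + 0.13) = -2.11*c^2 - 5.23*c - 1.3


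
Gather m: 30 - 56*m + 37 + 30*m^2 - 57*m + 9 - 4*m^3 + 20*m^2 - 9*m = -4*m^3 + 50*m^2 - 122*m + 76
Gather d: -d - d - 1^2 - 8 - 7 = -2*d - 16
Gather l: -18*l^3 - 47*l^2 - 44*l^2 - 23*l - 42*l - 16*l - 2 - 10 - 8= -18*l^3 - 91*l^2 - 81*l - 20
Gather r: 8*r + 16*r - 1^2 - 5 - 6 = 24*r - 12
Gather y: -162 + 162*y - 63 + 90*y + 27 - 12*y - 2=240*y - 200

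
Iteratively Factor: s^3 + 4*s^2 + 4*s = (s)*(s^2 + 4*s + 4) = s*(s + 2)*(s + 2)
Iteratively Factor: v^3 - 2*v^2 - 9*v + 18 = (v + 3)*(v^2 - 5*v + 6) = (v - 2)*(v + 3)*(v - 3)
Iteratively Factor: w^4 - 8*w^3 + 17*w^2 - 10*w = (w - 1)*(w^3 - 7*w^2 + 10*w) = (w - 5)*(w - 1)*(w^2 - 2*w) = w*(w - 5)*(w - 1)*(w - 2)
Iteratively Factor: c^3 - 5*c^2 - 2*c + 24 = (c - 3)*(c^2 - 2*c - 8) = (c - 3)*(c + 2)*(c - 4)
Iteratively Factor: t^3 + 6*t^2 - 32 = (t - 2)*(t^2 + 8*t + 16) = (t - 2)*(t + 4)*(t + 4)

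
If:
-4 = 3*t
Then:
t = -4/3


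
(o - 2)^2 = o^2 - 4*o + 4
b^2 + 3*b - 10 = (b - 2)*(b + 5)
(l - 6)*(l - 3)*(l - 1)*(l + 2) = l^4 - 8*l^3 + 7*l^2 + 36*l - 36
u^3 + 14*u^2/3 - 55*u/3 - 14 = (u - 3)*(u + 2/3)*(u + 7)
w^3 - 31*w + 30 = (w - 5)*(w - 1)*(w + 6)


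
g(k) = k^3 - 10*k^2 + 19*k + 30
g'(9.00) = 82.00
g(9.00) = 120.00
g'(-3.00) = 106.00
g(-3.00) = -144.00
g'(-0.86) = 38.42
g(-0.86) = 5.63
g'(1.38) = -2.89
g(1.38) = 39.80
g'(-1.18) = 46.78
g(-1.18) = -7.99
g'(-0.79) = 36.67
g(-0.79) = 8.26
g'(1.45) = -3.69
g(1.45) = 39.57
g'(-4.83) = 185.59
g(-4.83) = -407.74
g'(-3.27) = 116.48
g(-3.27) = -174.02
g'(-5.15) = 201.57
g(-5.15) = -469.67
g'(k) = 3*k^2 - 20*k + 19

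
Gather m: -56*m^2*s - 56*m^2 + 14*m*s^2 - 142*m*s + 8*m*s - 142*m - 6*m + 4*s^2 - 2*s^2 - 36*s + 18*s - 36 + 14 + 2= m^2*(-56*s - 56) + m*(14*s^2 - 134*s - 148) + 2*s^2 - 18*s - 20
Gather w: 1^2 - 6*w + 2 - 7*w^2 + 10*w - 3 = -7*w^2 + 4*w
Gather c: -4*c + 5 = 5 - 4*c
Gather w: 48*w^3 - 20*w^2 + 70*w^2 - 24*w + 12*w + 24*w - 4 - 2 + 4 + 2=48*w^3 + 50*w^2 + 12*w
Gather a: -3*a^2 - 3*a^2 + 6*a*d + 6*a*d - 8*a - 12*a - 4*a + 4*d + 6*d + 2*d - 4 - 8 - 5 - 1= -6*a^2 + a*(12*d - 24) + 12*d - 18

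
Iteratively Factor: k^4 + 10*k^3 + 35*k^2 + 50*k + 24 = (k + 4)*(k^3 + 6*k^2 + 11*k + 6) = (k + 1)*(k + 4)*(k^2 + 5*k + 6) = (k + 1)*(k + 2)*(k + 4)*(k + 3)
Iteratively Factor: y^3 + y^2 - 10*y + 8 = (y - 1)*(y^2 + 2*y - 8) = (y - 1)*(y + 4)*(y - 2)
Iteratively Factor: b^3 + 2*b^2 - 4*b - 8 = (b - 2)*(b^2 + 4*b + 4) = (b - 2)*(b + 2)*(b + 2)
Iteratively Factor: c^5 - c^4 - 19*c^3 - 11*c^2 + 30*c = (c)*(c^4 - c^3 - 19*c^2 - 11*c + 30) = c*(c + 2)*(c^3 - 3*c^2 - 13*c + 15) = c*(c - 1)*(c + 2)*(c^2 - 2*c - 15) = c*(c - 1)*(c + 2)*(c + 3)*(c - 5)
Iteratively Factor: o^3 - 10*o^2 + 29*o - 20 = (o - 4)*(o^2 - 6*o + 5) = (o - 5)*(o - 4)*(o - 1)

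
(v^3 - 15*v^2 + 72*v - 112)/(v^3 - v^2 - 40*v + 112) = (v - 7)/(v + 7)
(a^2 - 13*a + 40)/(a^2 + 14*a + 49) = (a^2 - 13*a + 40)/(a^2 + 14*a + 49)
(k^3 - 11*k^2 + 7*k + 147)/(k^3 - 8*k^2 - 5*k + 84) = (k - 7)/(k - 4)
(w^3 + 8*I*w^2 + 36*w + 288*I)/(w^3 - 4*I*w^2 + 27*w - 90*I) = (w^2 + 14*I*w - 48)/(w^2 + 2*I*w + 15)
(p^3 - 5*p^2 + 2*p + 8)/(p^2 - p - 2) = p - 4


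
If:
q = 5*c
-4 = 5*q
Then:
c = -4/25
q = -4/5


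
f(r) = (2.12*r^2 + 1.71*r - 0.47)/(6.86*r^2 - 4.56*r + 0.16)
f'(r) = (4.56 - 13.72*r)*(2.12*r^2 + 1.71*r - 0.47)/(6.86*r^2 - 4.56*r + 0.16)^2 + (4.24*r + 1.71)/(6.86*r^2 - 4.56*r + 0.16) = (-21.3978*r^2 + 7.1268*r - 1.8696)/(47.0596*r^4 - 62.5632*r^3 + 22.9888*r^2 - 1.4592*r + 0.0256)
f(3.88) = 0.44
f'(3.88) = -0.04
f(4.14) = 0.43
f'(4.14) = -0.03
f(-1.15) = 0.03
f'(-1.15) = -0.18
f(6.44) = 0.39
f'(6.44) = -0.01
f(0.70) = 5.36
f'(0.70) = -67.88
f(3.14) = 0.48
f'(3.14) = -0.07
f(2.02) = 0.61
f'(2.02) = -0.21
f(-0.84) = -0.05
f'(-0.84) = -0.29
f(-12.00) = 0.27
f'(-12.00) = -0.00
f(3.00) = 0.49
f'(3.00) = -0.07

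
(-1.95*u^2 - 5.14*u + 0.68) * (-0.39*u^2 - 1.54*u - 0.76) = 0.7605*u^4 + 5.0076*u^3 + 9.1324*u^2 + 2.8592*u - 0.5168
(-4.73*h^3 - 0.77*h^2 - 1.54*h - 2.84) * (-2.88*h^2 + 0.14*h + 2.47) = 13.6224*h^5 + 1.5554*h^4 - 7.3557*h^3 + 6.0617*h^2 - 4.2014*h - 7.0148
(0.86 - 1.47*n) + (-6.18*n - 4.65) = -7.65*n - 3.79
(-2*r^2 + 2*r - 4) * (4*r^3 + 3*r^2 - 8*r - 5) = -8*r^5 + 2*r^4 + 6*r^3 - 18*r^2 + 22*r + 20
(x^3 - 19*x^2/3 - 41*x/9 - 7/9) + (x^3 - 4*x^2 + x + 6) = 2*x^3 - 31*x^2/3 - 32*x/9 + 47/9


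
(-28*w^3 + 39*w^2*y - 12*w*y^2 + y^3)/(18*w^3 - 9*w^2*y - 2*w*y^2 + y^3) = (-28*w^3 + 39*w^2*y - 12*w*y^2 + y^3)/(18*w^3 - 9*w^2*y - 2*w*y^2 + y^3)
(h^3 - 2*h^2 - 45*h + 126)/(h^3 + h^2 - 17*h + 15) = (h^2 + h - 42)/(h^2 + 4*h - 5)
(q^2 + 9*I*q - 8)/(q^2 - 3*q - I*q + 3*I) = (q^2 + 9*I*q - 8)/(q^2 - 3*q - I*q + 3*I)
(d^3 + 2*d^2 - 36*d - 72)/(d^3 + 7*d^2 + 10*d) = (d^2 - 36)/(d*(d + 5))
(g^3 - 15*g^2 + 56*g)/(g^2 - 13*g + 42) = g*(g - 8)/(g - 6)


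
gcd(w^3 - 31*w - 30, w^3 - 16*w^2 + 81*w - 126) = w - 6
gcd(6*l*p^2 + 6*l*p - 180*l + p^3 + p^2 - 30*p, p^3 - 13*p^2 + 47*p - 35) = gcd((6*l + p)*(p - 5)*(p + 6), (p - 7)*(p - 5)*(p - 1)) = p - 5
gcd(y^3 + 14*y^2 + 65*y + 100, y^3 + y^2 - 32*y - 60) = y + 5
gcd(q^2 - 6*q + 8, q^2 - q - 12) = q - 4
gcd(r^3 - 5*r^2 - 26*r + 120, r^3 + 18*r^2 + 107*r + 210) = r + 5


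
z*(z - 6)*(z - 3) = z^3 - 9*z^2 + 18*z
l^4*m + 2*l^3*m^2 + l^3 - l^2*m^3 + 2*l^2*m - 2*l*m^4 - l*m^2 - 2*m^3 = (l - m)*(l + m)*(l + 2*m)*(l*m + 1)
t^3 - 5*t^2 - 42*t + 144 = (t - 8)*(t - 3)*(t + 6)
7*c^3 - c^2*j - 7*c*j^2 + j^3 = (-7*c + j)*(-c + j)*(c + j)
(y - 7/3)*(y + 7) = y^2 + 14*y/3 - 49/3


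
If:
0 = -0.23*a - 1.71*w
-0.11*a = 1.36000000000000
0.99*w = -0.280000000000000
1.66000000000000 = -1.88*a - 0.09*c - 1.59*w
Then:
No Solution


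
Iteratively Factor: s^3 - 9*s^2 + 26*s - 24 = (s - 2)*(s^2 - 7*s + 12) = (s - 4)*(s - 2)*(s - 3)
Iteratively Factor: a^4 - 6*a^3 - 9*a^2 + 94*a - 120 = (a - 2)*(a^3 - 4*a^2 - 17*a + 60) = (a - 3)*(a - 2)*(a^2 - a - 20) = (a - 3)*(a - 2)*(a + 4)*(a - 5)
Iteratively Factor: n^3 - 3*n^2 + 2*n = (n - 2)*(n^2 - n) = n*(n - 2)*(n - 1)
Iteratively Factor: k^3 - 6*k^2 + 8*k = (k - 4)*(k^2 - 2*k) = k*(k - 4)*(k - 2)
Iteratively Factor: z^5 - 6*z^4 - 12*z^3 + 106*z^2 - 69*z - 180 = (z + 4)*(z^4 - 10*z^3 + 28*z^2 - 6*z - 45) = (z - 3)*(z + 4)*(z^3 - 7*z^2 + 7*z + 15) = (z - 3)^2*(z + 4)*(z^2 - 4*z - 5) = (z - 3)^2*(z + 1)*(z + 4)*(z - 5)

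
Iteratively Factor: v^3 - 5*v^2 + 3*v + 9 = (v - 3)*(v^2 - 2*v - 3) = (v - 3)*(v + 1)*(v - 3)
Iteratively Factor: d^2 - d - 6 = (d + 2)*(d - 3)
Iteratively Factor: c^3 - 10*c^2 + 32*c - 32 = (c - 4)*(c^2 - 6*c + 8) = (c - 4)*(c - 2)*(c - 4)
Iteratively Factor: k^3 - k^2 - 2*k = (k + 1)*(k^2 - 2*k) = (k - 2)*(k + 1)*(k)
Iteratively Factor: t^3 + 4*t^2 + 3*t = (t + 3)*(t^2 + t) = t*(t + 3)*(t + 1)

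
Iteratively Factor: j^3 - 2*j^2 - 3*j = (j - 3)*(j^2 + j) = j*(j - 3)*(j + 1)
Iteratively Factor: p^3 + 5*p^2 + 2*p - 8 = (p + 4)*(p^2 + p - 2) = (p - 1)*(p + 4)*(p + 2)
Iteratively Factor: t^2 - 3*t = (t - 3)*(t)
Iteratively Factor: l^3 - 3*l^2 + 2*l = (l)*(l^2 - 3*l + 2) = l*(l - 2)*(l - 1)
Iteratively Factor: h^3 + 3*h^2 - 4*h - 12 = (h + 3)*(h^2 - 4) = (h - 2)*(h + 3)*(h + 2)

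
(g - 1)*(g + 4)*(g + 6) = g^3 + 9*g^2 + 14*g - 24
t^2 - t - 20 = (t - 5)*(t + 4)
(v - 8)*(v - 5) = v^2 - 13*v + 40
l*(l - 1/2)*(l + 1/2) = l^3 - l/4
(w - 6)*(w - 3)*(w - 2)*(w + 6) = w^4 - 5*w^3 - 30*w^2 + 180*w - 216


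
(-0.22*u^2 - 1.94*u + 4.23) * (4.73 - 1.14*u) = 0.2508*u^3 + 1.171*u^2 - 13.9984*u + 20.0079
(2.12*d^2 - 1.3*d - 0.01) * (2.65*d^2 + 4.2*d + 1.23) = 5.618*d^4 + 5.459*d^3 - 2.8789*d^2 - 1.641*d - 0.0123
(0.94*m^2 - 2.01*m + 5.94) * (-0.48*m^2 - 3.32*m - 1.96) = -0.4512*m^4 - 2.156*m^3 + 1.9796*m^2 - 15.7812*m - 11.6424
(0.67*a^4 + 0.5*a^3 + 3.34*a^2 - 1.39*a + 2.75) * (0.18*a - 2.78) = 0.1206*a^5 - 1.7726*a^4 - 0.7888*a^3 - 9.5354*a^2 + 4.3592*a - 7.645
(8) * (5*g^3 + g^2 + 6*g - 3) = 40*g^3 + 8*g^2 + 48*g - 24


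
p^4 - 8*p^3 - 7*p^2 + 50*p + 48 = (p - 8)*(p - 3)*(p + 1)*(p + 2)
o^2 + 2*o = o*(o + 2)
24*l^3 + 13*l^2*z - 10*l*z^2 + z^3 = (-8*l + z)*(-3*l + z)*(l + z)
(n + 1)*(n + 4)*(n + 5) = n^3 + 10*n^2 + 29*n + 20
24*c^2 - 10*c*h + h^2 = (-6*c + h)*(-4*c + h)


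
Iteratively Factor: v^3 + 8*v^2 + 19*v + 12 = (v + 4)*(v^2 + 4*v + 3) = (v + 3)*(v + 4)*(v + 1)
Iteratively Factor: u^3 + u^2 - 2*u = (u - 1)*(u^2 + 2*u) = (u - 1)*(u + 2)*(u)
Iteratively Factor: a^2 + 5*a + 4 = (a + 4)*(a + 1)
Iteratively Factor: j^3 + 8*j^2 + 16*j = (j + 4)*(j^2 + 4*j) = j*(j + 4)*(j + 4)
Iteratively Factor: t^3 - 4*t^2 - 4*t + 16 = (t + 2)*(t^2 - 6*t + 8) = (t - 4)*(t + 2)*(t - 2)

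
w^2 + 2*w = w*(w + 2)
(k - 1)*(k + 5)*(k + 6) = k^3 + 10*k^2 + 19*k - 30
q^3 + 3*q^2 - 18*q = q*(q - 3)*(q + 6)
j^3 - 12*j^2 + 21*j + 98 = (j - 7)^2*(j + 2)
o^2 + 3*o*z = o*(o + 3*z)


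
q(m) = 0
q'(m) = 0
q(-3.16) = 0.00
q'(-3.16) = 0.00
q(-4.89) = 0.00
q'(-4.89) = 0.00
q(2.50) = 0.00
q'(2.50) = 0.00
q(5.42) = 0.00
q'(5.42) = 0.00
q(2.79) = 0.00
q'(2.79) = 0.00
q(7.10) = 0.00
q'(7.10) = 0.00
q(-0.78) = 0.00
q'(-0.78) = 0.00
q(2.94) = 0.00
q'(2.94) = 0.00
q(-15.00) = 0.00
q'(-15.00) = 0.00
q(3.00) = 0.00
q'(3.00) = 0.00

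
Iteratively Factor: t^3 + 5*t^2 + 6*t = (t)*(t^2 + 5*t + 6) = t*(t + 2)*(t + 3)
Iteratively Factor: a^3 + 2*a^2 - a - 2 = (a + 1)*(a^2 + a - 2) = (a - 1)*(a + 1)*(a + 2)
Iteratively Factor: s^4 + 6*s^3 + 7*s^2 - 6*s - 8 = (s - 1)*(s^3 + 7*s^2 + 14*s + 8) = (s - 1)*(s + 2)*(s^2 + 5*s + 4) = (s - 1)*(s + 1)*(s + 2)*(s + 4)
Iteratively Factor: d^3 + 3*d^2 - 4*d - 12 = (d + 2)*(d^2 + d - 6) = (d + 2)*(d + 3)*(d - 2)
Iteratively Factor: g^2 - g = (g - 1)*(g)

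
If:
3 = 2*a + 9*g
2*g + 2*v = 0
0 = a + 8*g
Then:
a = 24/7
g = -3/7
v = 3/7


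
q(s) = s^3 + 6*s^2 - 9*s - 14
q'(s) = 3*s^2 + 12*s - 9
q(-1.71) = 13.93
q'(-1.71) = -20.75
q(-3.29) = 44.94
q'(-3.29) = -16.01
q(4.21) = 129.07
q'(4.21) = 94.69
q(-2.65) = 33.38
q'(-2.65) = -19.73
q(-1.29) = 5.45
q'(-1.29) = -19.49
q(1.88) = -3.07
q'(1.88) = 24.16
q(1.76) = -5.80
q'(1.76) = 21.41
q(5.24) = 247.46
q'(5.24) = 136.25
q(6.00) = 364.00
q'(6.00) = 171.00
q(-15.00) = -1904.00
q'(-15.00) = 486.00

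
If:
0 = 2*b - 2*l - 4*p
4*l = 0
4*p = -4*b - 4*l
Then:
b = 0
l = 0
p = 0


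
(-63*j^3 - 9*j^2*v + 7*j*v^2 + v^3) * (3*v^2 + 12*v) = -189*j^3*v^2 - 756*j^3*v - 27*j^2*v^3 - 108*j^2*v^2 + 21*j*v^4 + 84*j*v^3 + 3*v^5 + 12*v^4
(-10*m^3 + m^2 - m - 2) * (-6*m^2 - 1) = 60*m^5 - 6*m^4 + 16*m^3 + 11*m^2 + m + 2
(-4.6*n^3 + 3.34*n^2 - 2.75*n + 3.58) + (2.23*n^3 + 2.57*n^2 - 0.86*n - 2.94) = -2.37*n^3 + 5.91*n^2 - 3.61*n + 0.64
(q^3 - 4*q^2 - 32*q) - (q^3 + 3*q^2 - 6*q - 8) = -7*q^2 - 26*q + 8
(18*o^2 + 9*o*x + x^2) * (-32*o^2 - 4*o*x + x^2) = -576*o^4 - 360*o^3*x - 50*o^2*x^2 + 5*o*x^3 + x^4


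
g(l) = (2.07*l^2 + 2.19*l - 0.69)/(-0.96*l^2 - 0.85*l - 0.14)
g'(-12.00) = 0.00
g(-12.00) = -2.12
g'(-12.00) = 0.00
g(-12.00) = -2.12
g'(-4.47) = 0.06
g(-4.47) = -1.99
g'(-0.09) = -141.51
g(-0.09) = 12.21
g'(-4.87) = 0.05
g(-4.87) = -2.01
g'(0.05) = -28.88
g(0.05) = 3.11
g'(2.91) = -0.03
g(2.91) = -2.16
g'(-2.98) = 0.21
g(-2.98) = -1.82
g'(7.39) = 0.00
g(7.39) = -2.18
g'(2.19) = -0.08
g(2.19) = -2.12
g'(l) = (1.92*l + 0.85)*(2.07*l^2 + 2.19*l - 0.69)/(-0.96*l^2 - 0.85*l - 0.14)^2 + (4.14*l + 2.19)/(-0.96*l^2 - 0.85*l - 0.14) = (0.3429*l^2 - 1.9044*l - 0.8931)/(0.9216*l^4 + 1.632*l^3 + 0.9913*l^2 + 0.238*l + 0.0196)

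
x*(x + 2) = x^2 + 2*x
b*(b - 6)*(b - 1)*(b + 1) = b^4 - 6*b^3 - b^2 + 6*b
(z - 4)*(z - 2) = z^2 - 6*z + 8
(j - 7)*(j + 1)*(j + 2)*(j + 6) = j^4 + 2*j^3 - 43*j^2 - 128*j - 84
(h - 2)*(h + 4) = h^2 + 2*h - 8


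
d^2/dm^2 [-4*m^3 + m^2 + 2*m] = 2 - 24*m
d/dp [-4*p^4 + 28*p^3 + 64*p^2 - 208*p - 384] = -16*p^3 + 84*p^2 + 128*p - 208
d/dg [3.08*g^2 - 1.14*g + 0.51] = 6.16*g - 1.14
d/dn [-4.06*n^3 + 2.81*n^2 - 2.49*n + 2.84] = -12.18*n^2 + 5.62*n - 2.49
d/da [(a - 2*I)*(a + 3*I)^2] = (a + 3*I)*(3*a - I)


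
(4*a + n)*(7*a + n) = 28*a^2 + 11*a*n + n^2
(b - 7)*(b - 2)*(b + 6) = b^3 - 3*b^2 - 40*b + 84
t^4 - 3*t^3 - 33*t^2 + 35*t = t*(t - 7)*(t - 1)*(t + 5)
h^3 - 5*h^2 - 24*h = h*(h - 8)*(h + 3)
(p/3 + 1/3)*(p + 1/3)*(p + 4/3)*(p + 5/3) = p^4/3 + 13*p^3/9 + 59*p^2/27 + 107*p/81 + 20/81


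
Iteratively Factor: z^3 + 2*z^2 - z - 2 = (z + 1)*(z^2 + z - 2) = (z + 1)*(z + 2)*(z - 1)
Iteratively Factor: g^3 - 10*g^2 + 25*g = (g - 5)*(g^2 - 5*g) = (g - 5)^2*(g)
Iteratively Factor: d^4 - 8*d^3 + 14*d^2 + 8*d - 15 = (d - 1)*(d^3 - 7*d^2 + 7*d + 15) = (d - 5)*(d - 1)*(d^2 - 2*d - 3) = (d - 5)*(d - 1)*(d + 1)*(d - 3)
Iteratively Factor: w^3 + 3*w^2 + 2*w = (w + 2)*(w^2 + w) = (w + 1)*(w + 2)*(w)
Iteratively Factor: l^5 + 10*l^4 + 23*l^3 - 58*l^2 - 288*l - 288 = (l + 2)*(l^4 + 8*l^3 + 7*l^2 - 72*l - 144) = (l + 2)*(l + 4)*(l^3 + 4*l^2 - 9*l - 36) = (l - 3)*(l + 2)*(l + 4)*(l^2 + 7*l + 12) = (l - 3)*(l + 2)*(l + 3)*(l + 4)*(l + 4)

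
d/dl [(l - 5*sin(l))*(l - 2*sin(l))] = -7*l*cos(l) + 2*l - 7*sin(l) + 10*sin(2*l)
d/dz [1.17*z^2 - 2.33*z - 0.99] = 2.34*z - 2.33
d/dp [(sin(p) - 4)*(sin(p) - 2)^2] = (sin(p) - 2)*(3*sin(p) - 10)*cos(p)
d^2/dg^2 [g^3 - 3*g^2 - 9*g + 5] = 6*g - 6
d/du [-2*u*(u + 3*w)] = -4*u - 6*w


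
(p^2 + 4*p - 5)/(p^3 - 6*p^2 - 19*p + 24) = (p + 5)/(p^2 - 5*p - 24)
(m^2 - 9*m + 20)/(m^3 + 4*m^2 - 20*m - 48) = (m - 5)/(m^2 + 8*m + 12)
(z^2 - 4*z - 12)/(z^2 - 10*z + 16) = (z^2 - 4*z - 12)/(z^2 - 10*z + 16)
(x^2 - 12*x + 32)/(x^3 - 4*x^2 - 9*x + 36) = (x - 8)/(x^2 - 9)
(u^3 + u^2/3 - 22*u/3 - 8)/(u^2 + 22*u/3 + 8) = (u^2 - u - 6)/(u + 6)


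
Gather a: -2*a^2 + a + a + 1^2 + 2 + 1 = -2*a^2 + 2*a + 4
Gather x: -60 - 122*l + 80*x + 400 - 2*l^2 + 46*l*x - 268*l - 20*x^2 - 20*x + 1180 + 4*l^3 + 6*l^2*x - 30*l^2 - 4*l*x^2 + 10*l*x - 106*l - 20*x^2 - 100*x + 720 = 4*l^3 - 32*l^2 - 496*l + x^2*(-4*l - 40) + x*(6*l^2 + 56*l - 40) + 2240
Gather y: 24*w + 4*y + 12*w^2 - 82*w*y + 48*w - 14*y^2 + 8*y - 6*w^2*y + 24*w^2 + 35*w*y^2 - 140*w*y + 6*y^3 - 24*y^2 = 36*w^2 + 72*w + 6*y^3 + y^2*(35*w - 38) + y*(-6*w^2 - 222*w + 12)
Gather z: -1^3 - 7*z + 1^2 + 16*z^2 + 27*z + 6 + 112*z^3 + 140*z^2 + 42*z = 112*z^3 + 156*z^2 + 62*z + 6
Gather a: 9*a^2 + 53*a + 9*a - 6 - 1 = 9*a^2 + 62*a - 7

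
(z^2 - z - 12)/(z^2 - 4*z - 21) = (z - 4)/(z - 7)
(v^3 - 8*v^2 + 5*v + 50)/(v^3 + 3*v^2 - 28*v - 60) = (v - 5)/(v + 6)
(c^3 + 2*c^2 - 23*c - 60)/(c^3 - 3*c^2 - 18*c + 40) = (c + 3)/(c - 2)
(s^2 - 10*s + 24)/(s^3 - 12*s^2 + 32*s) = (s - 6)/(s*(s - 8))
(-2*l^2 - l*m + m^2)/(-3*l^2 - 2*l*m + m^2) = (2*l - m)/(3*l - m)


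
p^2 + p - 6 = (p - 2)*(p + 3)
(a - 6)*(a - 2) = a^2 - 8*a + 12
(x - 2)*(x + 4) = x^2 + 2*x - 8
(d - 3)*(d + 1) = d^2 - 2*d - 3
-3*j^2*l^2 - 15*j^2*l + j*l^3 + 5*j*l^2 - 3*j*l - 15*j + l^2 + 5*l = (-3*j + l)*(l + 5)*(j*l + 1)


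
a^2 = a^2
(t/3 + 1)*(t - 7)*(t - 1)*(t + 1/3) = t^4/3 - 14*t^3/9 - 56*t^2/9 + 46*t/9 + 7/3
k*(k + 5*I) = k^2 + 5*I*k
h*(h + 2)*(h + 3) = h^3 + 5*h^2 + 6*h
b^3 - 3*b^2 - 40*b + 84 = (b - 7)*(b - 2)*(b + 6)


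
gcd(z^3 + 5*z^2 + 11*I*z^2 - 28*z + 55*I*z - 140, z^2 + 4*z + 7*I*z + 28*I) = z + 7*I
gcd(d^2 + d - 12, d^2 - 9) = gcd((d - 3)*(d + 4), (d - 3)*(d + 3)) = d - 3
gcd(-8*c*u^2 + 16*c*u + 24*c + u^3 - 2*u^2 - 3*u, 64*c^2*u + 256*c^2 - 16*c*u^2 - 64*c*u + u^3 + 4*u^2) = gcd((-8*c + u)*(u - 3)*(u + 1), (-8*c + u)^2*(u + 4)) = -8*c + u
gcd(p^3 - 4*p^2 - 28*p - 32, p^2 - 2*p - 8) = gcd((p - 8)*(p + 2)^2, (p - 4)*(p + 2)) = p + 2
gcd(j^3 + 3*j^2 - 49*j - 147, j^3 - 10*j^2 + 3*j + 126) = j^2 - 4*j - 21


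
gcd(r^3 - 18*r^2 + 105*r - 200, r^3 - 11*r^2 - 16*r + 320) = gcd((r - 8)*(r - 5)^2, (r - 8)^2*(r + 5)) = r - 8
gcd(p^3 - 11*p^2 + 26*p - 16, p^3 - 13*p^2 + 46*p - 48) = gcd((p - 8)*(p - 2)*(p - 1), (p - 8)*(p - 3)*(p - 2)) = p^2 - 10*p + 16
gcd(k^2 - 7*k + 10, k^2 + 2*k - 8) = k - 2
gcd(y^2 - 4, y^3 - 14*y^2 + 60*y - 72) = y - 2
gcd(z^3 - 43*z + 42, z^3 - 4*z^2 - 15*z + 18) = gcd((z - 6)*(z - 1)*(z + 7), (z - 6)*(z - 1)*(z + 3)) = z^2 - 7*z + 6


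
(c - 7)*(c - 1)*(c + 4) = c^3 - 4*c^2 - 25*c + 28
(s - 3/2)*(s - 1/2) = s^2 - 2*s + 3/4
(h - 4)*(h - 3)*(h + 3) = h^3 - 4*h^2 - 9*h + 36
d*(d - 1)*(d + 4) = d^3 + 3*d^2 - 4*d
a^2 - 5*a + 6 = (a - 3)*(a - 2)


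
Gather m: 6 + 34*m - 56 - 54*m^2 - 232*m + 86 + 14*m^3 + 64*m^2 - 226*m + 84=14*m^3 + 10*m^2 - 424*m + 120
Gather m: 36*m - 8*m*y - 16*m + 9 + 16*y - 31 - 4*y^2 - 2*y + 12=m*(20 - 8*y) - 4*y^2 + 14*y - 10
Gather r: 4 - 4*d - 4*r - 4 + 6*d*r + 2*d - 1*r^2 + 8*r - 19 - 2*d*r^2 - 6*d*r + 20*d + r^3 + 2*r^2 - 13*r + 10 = 18*d + r^3 + r^2*(1 - 2*d) - 9*r - 9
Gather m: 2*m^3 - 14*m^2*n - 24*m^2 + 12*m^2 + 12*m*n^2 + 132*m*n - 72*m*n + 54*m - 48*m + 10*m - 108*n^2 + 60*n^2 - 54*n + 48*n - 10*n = 2*m^3 + m^2*(-14*n - 12) + m*(12*n^2 + 60*n + 16) - 48*n^2 - 16*n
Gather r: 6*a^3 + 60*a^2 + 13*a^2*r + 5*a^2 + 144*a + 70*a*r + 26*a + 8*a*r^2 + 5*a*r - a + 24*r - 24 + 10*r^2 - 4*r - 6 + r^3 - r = 6*a^3 + 65*a^2 + 169*a + r^3 + r^2*(8*a + 10) + r*(13*a^2 + 75*a + 19) - 30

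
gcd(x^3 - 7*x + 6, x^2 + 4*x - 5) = x - 1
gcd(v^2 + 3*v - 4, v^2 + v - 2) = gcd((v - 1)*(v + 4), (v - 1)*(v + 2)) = v - 1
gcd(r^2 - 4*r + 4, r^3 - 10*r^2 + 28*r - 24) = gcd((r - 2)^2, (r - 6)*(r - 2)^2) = r^2 - 4*r + 4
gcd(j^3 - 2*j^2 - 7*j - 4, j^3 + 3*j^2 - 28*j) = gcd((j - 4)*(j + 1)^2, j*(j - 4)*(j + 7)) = j - 4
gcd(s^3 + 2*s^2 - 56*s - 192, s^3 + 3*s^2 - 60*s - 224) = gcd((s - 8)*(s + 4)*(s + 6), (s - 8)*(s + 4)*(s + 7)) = s^2 - 4*s - 32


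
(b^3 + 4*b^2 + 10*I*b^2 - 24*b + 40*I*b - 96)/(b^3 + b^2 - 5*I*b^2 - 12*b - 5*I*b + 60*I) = (b^2 + 10*I*b - 24)/(b^2 - b*(3 + 5*I) + 15*I)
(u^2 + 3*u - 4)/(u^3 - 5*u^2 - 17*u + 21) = (u + 4)/(u^2 - 4*u - 21)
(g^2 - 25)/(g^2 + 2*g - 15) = (g - 5)/(g - 3)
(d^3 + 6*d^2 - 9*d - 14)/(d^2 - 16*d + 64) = (d^3 + 6*d^2 - 9*d - 14)/(d^2 - 16*d + 64)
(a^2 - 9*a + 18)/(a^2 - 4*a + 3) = (a - 6)/(a - 1)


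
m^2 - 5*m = m*(m - 5)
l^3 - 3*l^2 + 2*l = l*(l - 2)*(l - 1)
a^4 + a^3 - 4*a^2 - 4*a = a*(a - 2)*(a + 1)*(a + 2)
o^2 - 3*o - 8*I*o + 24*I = (o - 3)*(o - 8*I)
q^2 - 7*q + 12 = (q - 4)*(q - 3)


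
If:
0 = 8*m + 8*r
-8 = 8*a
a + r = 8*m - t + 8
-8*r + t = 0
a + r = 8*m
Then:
No Solution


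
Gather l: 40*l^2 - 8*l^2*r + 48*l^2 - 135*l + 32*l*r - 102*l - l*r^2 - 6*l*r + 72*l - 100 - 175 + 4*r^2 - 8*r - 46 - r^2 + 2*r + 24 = l^2*(88 - 8*r) + l*(-r^2 + 26*r - 165) + 3*r^2 - 6*r - 297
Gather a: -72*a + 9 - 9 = -72*a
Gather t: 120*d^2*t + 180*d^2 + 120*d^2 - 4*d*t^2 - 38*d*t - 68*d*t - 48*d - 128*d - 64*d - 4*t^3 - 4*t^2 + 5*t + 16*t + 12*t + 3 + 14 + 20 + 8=300*d^2 - 240*d - 4*t^3 + t^2*(-4*d - 4) + t*(120*d^2 - 106*d + 33) + 45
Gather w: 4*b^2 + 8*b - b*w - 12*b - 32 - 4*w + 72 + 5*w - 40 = 4*b^2 - 4*b + w*(1 - b)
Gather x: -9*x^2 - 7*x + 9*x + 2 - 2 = -9*x^2 + 2*x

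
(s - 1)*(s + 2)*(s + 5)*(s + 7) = s^4 + 13*s^3 + 45*s^2 + 11*s - 70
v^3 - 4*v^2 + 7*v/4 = v*(v - 7/2)*(v - 1/2)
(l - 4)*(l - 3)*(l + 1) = l^3 - 6*l^2 + 5*l + 12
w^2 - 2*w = w*(w - 2)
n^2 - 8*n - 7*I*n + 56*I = (n - 8)*(n - 7*I)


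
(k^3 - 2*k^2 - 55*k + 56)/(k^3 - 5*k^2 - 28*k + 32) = (k + 7)/(k + 4)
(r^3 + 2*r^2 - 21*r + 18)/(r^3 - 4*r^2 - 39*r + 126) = (r - 1)/(r - 7)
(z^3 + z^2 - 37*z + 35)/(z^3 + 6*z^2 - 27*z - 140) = (z - 1)/(z + 4)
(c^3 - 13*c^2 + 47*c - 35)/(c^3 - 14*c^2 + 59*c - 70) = (c - 1)/(c - 2)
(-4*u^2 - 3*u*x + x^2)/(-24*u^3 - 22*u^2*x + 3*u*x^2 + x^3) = 1/(6*u + x)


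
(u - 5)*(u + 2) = u^2 - 3*u - 10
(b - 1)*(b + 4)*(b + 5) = b^3 + 8*b^2 + 11*b - 20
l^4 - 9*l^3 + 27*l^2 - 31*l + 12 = (l - 4)*(l - 3)*(l - 1)^2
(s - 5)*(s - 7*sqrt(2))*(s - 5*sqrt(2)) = s^3 - 12*sqrt(2)*s^2 - 5*s^2 + 70*s + 60*sqrt(2)*s - 350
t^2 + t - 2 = (t - 1)*(t + 2)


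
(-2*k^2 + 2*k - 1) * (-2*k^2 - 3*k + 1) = 4*k^4 + 2*k^3 - 6*k^2 + 5*k - 1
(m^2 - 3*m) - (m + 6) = m^2 - 4*m - 6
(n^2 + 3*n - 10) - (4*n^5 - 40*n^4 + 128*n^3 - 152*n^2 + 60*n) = -4*n^5 + 40*n^4 - 128*n^3 + 153*n^2 - 57*n - 10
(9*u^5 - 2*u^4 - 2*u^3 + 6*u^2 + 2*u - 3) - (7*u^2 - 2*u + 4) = 9*u^5 - 2*u^4 - 2*u^3 - u^2 + 4*u - 7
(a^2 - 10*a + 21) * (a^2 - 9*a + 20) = a^4 - 19*a^3 + 131*a^2 - 389*a + 420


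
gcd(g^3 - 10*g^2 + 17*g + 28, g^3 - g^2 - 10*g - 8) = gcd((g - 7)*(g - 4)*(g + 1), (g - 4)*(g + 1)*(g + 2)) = g^2 - 3*g - 4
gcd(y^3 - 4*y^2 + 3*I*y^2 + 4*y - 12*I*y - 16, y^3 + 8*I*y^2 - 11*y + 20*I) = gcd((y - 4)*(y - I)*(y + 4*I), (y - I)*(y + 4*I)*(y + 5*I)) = y^2 + 3*I*y + 4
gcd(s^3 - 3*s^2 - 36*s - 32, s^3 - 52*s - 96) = s - 8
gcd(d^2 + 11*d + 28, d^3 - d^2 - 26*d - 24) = d + 4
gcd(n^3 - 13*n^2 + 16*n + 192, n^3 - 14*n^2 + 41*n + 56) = n - 8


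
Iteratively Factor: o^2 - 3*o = (o - 3)*(o)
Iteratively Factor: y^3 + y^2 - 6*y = (y)*(y^2 + y - 6) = y*(y - 2)*(y + 3)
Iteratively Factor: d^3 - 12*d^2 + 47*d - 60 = (d - 5)*(d^2 - 7*d + 12) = (d - 5)*(d - 3)*(d - 4)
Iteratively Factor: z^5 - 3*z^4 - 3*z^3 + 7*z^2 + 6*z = (z)*(z^4 - 3*z^3 - 3*z^2 + 7*z + 6) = z*(z - 2)*(z^3 - z^2 - 5*z - 3) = z*(z - 2)*(z + 1)*(z^2 - 2*z - 3) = z*(z - 3)*(z - 2)*(z + 1)*(z + 1)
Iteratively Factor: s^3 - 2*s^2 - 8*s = (s - 4)*(s^2 + 2*s) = (s - 4)*(s + 2)*(s)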